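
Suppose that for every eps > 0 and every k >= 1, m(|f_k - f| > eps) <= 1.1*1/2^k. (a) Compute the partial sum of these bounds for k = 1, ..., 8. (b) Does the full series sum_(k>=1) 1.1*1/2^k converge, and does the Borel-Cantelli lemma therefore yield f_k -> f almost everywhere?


Step 1: List the terms 1.1*1/2^k for k = 1 to 8:
  k=1: 0.55
  k=2: 0.275
  k=3: 0.1375
  k=4: 0.06875
  k=5: 0.034375
  k=6: 0.017188
  k=7: 0.008594
  k=8: 0.004297
Step 2: Partial sum = 0.55 + 0.275 + 0.1375 + 0.06875 + 0.034375 + 0.017188 + 0.008594 + 0.004297
     = 1.095703
Step 3: The full series sum_(k>=1) 1.1*1/2^k converges (geometric series with ratio 1/2 < 1; a constant multiple of a convergent series converges).
Step 4: Fix eps > 0. Since sum_k m(|f_k - f| > eps) < infinity, the Borel-Cantelli lemma gives
        m(limsup_k {|f_k - f| > eps}) = 0, i.e. for a.e. x, |f_k(x) - f(x)| <= eps for all large k.
        Applying this with eps = 1/j for j = 1, 2, ... and intersecting the countably many full-measure sets,
        for a.e. x we get limsup_k |f_k(x) - f(x)| <= 1/j for every j, hence f_k -> f almost everywhere.
Conclusion: series converges; Borel-Cantelli yields f_k -> f a.e.


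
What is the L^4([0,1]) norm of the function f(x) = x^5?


Step 1: ||f||_4 = (integral_0^1 |x^5|^4 dx)^(1/4)
     = (integral_0^1 x^20 dx)^(1/4)
Step 2: integral_0^1 x^20 dx = [x^21/(21)] from 0 to 1 = 1^21/21
     = 1/21 = 0.047619
Step 3: ||f||_4 = (0.047619)^(1/4) = 0.467138


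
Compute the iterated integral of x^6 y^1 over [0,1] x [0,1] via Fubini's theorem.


By Fubini's theorem, the double integral factors as a product of single integrals:
Step 1: integral_0^1 x^6 dx = [x^7/7] from 0 to 1
     = 1^7/7 = 0.142857
Step 2: integral_0^1 y^1 dy = [y^2/2] from 0 to 1
     = 1^2/2 = 0.5
Step 3: Double integral = 0.142857 * 0.5 = 0.071429


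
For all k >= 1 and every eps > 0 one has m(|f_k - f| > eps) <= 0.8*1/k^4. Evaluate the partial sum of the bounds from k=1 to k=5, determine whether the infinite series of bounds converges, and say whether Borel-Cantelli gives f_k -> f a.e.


Step 1: List the terms 0.8*1/k^4 for k = 1 to 5:
  k=1: 0.8
  k=2: 0.05
  k=3: 0.009877
  k=4: 0.003125
  k=5: 0.00128
Step 2: Partial sum = 0.8 + 0.05 + 0.009877 + 0.003125 + 0.00128
     = 0.864282
Step 3: The full series sum_(k>=1) 0.8*1/k^4 converges (p-series with p = 4 > 1; a constant multiple of a convergent series converges).
Step 4: Fix eps > 0. Since sum_k m(|f_k - f| > eps) < infinity, the Borel-Cantelli lemma gives
        m(limsup_k {|f_k - f| > eps}) = 0, i.e. for a.e. x, |f_k(x) - f(x)| <= eps for all large k.
        Applying this with eps = 1/j for j = 1, 2, ... and intersecting the countably many full-measure sets,
        for a.e. x we get limsup_k |f_k(x) - f(x)| <= 1/j for every j, hence f_k -> f almost everywhere.
Conclusion: series converges; Borel-Cantelli yields f_k -> f a.e.


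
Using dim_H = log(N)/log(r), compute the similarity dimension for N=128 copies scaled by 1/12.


For a self-similar set with N copies scaled by 1/r:
dim_H = log(N)/log(r) = log(128)/log(12)
= 4.85203/2.484907
= 1.952601


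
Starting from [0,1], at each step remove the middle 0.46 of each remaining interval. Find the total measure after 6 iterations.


Step 1: At each step, fraction remaining = 1 - 0.46 = 0.54
Step 2: After 6 steps, measure = (0.54)^6
Step 3: Computing the power step by step:
  After step 1: 0.54
  After step 2: 0.2916
  After step 3: 0.157464
  After step 4: 0.085031
  After step 5: 0.045917
  ...
Result = 0.024795


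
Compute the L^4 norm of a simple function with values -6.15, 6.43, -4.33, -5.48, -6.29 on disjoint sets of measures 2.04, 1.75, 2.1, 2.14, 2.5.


Step 1: Compute |f_i|^4 for each value:
  |-6.15|^4 = 1430.541506
  |6.43|^4 = 1709.400756
  |-4.33|^4 = 351.521251
  |-5.48|^4 = 901.824924
  |-6.29|^4 = 1565.318009
Step 2: Multiply by measures and sum:
  1430.541506 * 2.04 = 2918.304673
  1709.400756 * 1.75 = 2991.451323
  351.521251 * 2.1 = 738.194628
  901.824924 * 2.14 = 1929.905338
  1565.318009 * 2.5 = 3913.295022
Sum = 2918.304673 + 2991.451323 + 738.194628 + 1929.905338 + 3913.295022 = 12491.150983
Step 3: Take the p-th root:
||f||_4 = (12491.150983)^(1/4) = 10.571841


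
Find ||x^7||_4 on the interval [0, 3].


Step 1: ||f||_4 = (integral_0^3 |x^7|^4 dx)^(1/4)
     = (integral_0^3 x^28 dx)^(1/4)
Step 2: integral_0^3 x^28 dx = [x^29/(29)] from 0 to 3 = 3^29/29
     = 68630377364883/29 = 2.366565e+12
Step 3: ||f||_4 = (2.366565e+12)^(1/4) = 1240.308149


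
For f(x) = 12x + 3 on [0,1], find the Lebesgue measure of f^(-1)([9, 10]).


f^(-1)([9, 10]) = {x : 9 <= 12x + 3 <= 10}
Solving: (9 - 3)/12 <= x <= (10 - 3)/12
= [0.5, 0.583333]
Intersecting with [0,1]: [0.5, 0.583333]
Measure = 0.583333 - 0.5 = 0.083333


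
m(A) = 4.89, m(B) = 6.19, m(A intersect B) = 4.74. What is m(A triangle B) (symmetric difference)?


m(A Delta B) = m(A) + m(B) - 2*m(A n B)
= 4.89 + 6.19 - 2*4.74
= 4.89 + 6.19 - 9.48
= 1.6


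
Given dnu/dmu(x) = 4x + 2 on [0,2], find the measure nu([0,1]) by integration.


nu(A) = integral_A (dnu/dmu) dmu = integral_0^1 (4x + 2) dx
Step 1: Antiderivative F(x) = (4/2)x^2 + 2x
Step 2: F(1) = (4/2)*1^2 + 2*1 = 2 + 2 = 4
Step 3: F(0) = (4/2)*0^2 + 2*0 = 0.0 + 0 = 0.0
Step 4: nu([0,1]) = F(1) - F(0) = 4 - 0.0 = 4


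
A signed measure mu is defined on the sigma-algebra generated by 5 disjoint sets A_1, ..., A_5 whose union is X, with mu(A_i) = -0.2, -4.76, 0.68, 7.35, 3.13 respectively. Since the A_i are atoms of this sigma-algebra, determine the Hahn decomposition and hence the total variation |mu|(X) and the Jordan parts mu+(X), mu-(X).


Step 1: Every measurable set is a union of atoms (the cells / points), so a Hahn decomposition is
  obtained by grouping atoms by sign: P = union of atoms with mu > 0, N = union of the remaining atoms.
  Atoms in P (indices): 3, 4, 5;  atoms in N (indices): 1, 2
  Positive values: 0.68, 7.35, 3.13
  Negative values: -0.2, -4.76
Step 2: mu+(X) = mu(P) = sum of positive atom values = 11.16
Step 3: mu-(X) = -mu(N) = sum of |negative atom values| = 4.96
Step 4: |mu|(X) = mu+(X) + mu-(X) = 11.16 + 4.96 = 16.12


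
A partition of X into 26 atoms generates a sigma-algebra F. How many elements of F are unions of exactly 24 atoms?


Each element of F is a union of some subset of the 26 atoms.
Elements that are unions of exactly 24 atoms correspond to 24-element subsets of the 26 atoms.
Count = C(26, 24) = 26! / (24! * 2!) = 325.


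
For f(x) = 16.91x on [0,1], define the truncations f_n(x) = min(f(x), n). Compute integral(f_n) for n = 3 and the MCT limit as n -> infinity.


f(x) = 16.91x on [0,1]; f_n(x) = min(16.91x, n). At n = 3:
Step 1: f(x) reaches 3 at x = 3/16.91 = 0.17741
Step 2: integral(f_3) = integral(16.91x, 0, 0.17741) + integral(3, 0.17741, 1)
       = 16.91*0.17741^2/2 + 3*(1 - 0.17741)
       = 0.266115 + 2.467771
       = 2.733885
Step 3: As n -> infinity, f_n increases to f, so by MCT integral(f_n) -> integral(f) = 16.91/2 = 8.455.
Convergence: integral(f_3) = 2.733885 -> 8.455 as n -> infinity


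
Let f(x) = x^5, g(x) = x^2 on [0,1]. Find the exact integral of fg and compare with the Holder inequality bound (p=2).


Step 1: Exact integral of f*g = integral(x^7, 0, 1) = 1/8
     = 0.125
Step 2: Holder bound with p=2, q=2:
  ||f||_p = (integral x^10 dx)^(1/2) = (1/11)^(1/2) = 0.301511
  ||g||_q = (integral x^4 dx)^(1/2) = (1/5)^(1/2) = 0.447214
Step 3: Holder bound = ||f||_p * ||g||_q = 0.301511 * 0.447214 = 0.13484
Verification: 0.125 <= 0.13484 (Holder holds)


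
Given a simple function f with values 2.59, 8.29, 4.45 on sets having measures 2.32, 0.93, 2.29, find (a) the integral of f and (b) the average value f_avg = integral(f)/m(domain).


Step 1: Integral = sum(value_i * measure_i)
= 2.59*2.32 + 8.29*0.93 + 4.45*2.29
= 6.0088 + 7.7097 + 10.1905
= 23.909
Step 2: Total measure of domain = 2.32 + 0.93 + 2.29 = 5.54
Step 3: Average value = 23.909 / 5.54 = 4.315704


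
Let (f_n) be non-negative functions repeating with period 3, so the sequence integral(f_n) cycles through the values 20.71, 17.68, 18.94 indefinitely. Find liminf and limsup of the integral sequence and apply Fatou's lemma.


The sequence (integral(f_n)) is periodic with period 3, repeating the values 20.71, 17.68, 18.94 indefinitely.
Step 1: For a periodic sequence, every tail (a_m, a_(m+1), ...) contains all 3 period values infinitely often.
Step 2: Hence inf of every tail = min of the period values = min(20.71, 17.68, 18.94) = 17.68.
        liminf_n integral(f_n) = sup over m of (inf of tail from m) = 17.68.
Step 3: Similarly sup of every tail = max of the period values = 20.71.
        limsup_n integral(f_n) = 20.71.
Step 4: Fatou's lemma: integral(liminf_n f_n) <= liminf_n integral(f_n) = 17.68.
        So the integral of the pointwise liminf is at most 17.68.


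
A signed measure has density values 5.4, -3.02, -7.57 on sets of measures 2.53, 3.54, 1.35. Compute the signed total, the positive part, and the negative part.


Step 1: Compute signed measure on each set:
  Set 1: 5.4 * 2.53 = 13.662
  Set 2: -3.02 * 3.54 = -10.6908
  Set 3: -7.57 * 1.35 = -10.2195
Step 2: Total signed measure = (13.662) + (-10.6908) + (-10.2195)
     = -7.2483
Step 3: Positive part mu+(X) = sum of positive contributions = 13.662
Step 4: Negative part mu-(X) = |sum of negative contributions| = 20.9103


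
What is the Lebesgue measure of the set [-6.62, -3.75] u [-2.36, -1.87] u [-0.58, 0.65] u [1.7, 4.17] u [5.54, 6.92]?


For pairwise disjoint intervals, m(union) = sum of lengths.
= (-3.75 - -6.62) + (-1.87 - -2.36) + (0.65 - -0.58) + (4.17 - 1.7) + (6.92 - 5.54)
= 2.87 + 0.49 + 1.23 + 2.47 + 1.38
= 8.44


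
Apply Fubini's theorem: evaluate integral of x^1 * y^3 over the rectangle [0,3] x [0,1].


By Fubini's theorem, the double integral factors as a product of single integrals:
Step 1: integral_0^3 x^1 dx = [x^2/2] from 0 to 3
     = 3^2/2 = 4.5
Step 2: integral_0^1 y^3 dy = [y^4/4] from 0 to 1
     = 1^4/4 = 0.25
Step 3: Double integral = 4.5 * 0.25 = 1.125


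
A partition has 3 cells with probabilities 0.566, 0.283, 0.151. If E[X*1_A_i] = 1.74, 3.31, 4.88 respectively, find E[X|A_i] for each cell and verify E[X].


For each cell A_i: E[X|A_i] = E[X*1_A_i] / P(A_i)
Step 1: E[X|A_1] = 1.74 / 0.566 = 3.074205
Step 2: E[X|A_2] = 3.31 / 0.283 = 11.696113
Step 3: E[X|A_3] = 4.88 / 0.151 = 32.317881
Verification: E[X] = sum E[X*1_A_i] = 1.74 + 3.31 + 4.88 = 9.93


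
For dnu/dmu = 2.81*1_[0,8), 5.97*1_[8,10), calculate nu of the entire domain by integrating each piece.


Integrate each piece of the Radon-Nikodym derivative:
Step 1: integral_0^8 2.81 dx = 2.81*(8-0) = 2.81*8 = 22.48
Step 2: integral_8^10 5.97 dx = 5.97*(10-8) = 5.97*2 = 11.94
Total: 22.48 + 11.94 = 34.42


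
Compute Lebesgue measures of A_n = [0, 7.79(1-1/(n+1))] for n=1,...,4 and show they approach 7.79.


By continuity of measure from below: if A_n increases to A, then m(A_n) -> m(A).
Here A = [0, 7.79], so m(A) = 7.79
Step 1: a_1 = 7.79*(1 - 1/2) = 3.895, m(A_1) = 3.895
Step 2: a_2 = 7.79*(1 - 1/3) = 5.1933, m(A_2) = 5.1933
Step 3: a_3 = 7.79*(1 - 1/4) = 5.8425, m(A_3) = 5.8425
Step 4: a_4 = 7.79*(1 - 1/5) = 6.232, m(A_4) = 6.232
Limit: m(A_n) -> m([0,7.79]) = 7.79


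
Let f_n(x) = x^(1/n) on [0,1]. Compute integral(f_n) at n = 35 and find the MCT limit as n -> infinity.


At n = 35: f_35(x) = x^(1/35).
Step 1: integral(x^(1/35), 0, 1) = [x^(1/35+1) / (1/35+1)] from 0 to 1
     = 1 / (1/35 + 1) = 1 / ((35+1)/35) = 35/(35+1)
     = 35/36 = 0.972222
Step 2: As n -> infinity, f_n(x) = x^(1/n) -> 1 for x in (0,1], and f_n is increasing in n.
By MCT, lim_n integral(f_n) = integral(lim_n f_n) = integral(1, 0, 1) = 1.
Step 3: Verify convergence: 35/36 = 0.972222 -> 1


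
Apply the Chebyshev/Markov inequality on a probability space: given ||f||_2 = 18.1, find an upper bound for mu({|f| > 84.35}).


Chebyshev/Markov inequality: mu(|f| > eps) <= (||f||_p / eps)^p
Step 1: ||f||_2 / eps = 18.1 / 84.35 = 0.214582
Step 2: Raise to power p = 2:
  (0.214582)^2 = 0.046045
Step 3: Therefore mu(|f| > 84.35) <= 0.046045


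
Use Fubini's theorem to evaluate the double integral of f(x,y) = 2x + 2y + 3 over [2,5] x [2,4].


By Fubini, integrate in x first, then y.
Step 1: Fix y, integrate over x in [2,5]:
  integral(2x + 2y + 3, x=2..5)
  = 2*(5^2 - 2^2)/2 + (2y + 3)*(5 - 2)
  = 21 + (2y + 3)*3
  = 21 + 6y + 9
  = 30 + 6y
Step 2: Integrate over y in [2,4]:
  integral(30 + 6y, y=2..4)
  = 30*2 + 6*(4^2 - 2^2)/2
  = 60 + 36
  = 96


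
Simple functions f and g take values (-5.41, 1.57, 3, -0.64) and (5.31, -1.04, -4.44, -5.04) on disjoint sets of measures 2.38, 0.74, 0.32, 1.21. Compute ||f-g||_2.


Step 1: Compute differences f_i - g_i:
  -5.41 - 5.31 = -10.72
  1.57 - -1.04 = 2.61
  3 - -4.44 = 7.44
  -0.64 - -5.04 = 4.4
Step 2: Compute |diff|^2 * measure for each set:
  |-10.72|^2 * 2.38 = 114.9184 * 2.38 = 273.505792
  |2.61|^2 * 0.74 = 6.8121 * 0.74 = 5.040954
  |7.44|^2 * 0.32 = 55.3536 * 0.32 = 17.713152
  |4.4|^2 * 1.21 = 19.36 * 1.21 = 23.4256
Step 3: Sum = 319.685498
Step 4: ||f-g||_2 = (319.685498)^(1/2) = 17.879751


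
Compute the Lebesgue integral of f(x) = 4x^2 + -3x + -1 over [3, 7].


The Lebesgue integral of a Riemann-integrable function agrees with the Riemann integral.
Antiderivative F(x) = (4/3)x^3 + (-3/2)x^2 + -1x
F(7) = (4/3)*7^3 + (-3/2)*7^2 + -1*7
     = (4/3)*343 + (-3/2)*49 + -1*7
     = 457.333333 + -73.5 + -7
     = 376.833333
F(3) = 19.5
Integral = F(7) - F(3) = 376.833333 - 19.5 = 357.333333


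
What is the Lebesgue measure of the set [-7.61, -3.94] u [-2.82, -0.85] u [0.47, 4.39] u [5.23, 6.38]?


For pairwise disjoint intervals, m(union) = sum of lengths.
= (-3.94 - -7.61) + (-0.85 - -2.82) + (4.39 - 0.47) + (6.38 - 5.23)
= 3.67 + 1.97 + 3.92 + 1.15
= 10.71


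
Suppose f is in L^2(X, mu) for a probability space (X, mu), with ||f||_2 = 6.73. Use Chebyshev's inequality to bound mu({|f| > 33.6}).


Chebyshev/Markov inequality: mu(|f| > eps) <= (||f||_p / eps)^p
Step 1: ||f||_2 / eps = 6.73 / 33.6 = 0.200298
Step 2: Raise to power p = 2:
  (0.200298)^2 = 0.040119
Step 3: Therefore mu(|f| > 33.6) <= 0.040119


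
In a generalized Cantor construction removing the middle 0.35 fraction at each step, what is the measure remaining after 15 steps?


Step 1: At each step, fraction remaining = 1 - 0.35 = 0.65
Step 2: After 15 steps, measure = (0.65)^15
Result = 0.001562


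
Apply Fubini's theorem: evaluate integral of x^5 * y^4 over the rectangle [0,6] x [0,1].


By Fubini's theorem, the double integral factors as a product of single integrals:
Step 1: integral_0^6 x^5 dx = [x^6/6] from 0 to 6
     = 6^6/6 = 7776
Step 2: integral_0^1 y^4 dy = [y^5/5] from 0 to 1
     = 1^5/5 = 0.2
Step 3: Double integral = 7776 * 0.2 = 1555.2


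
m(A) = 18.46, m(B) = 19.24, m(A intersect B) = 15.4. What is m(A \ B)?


m(A \ B) = m(A) - m(A n B)
= 18.46 - 15.4
= 3.06


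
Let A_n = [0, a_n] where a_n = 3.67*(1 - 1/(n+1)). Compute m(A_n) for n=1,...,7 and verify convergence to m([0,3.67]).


By continuity of measure from below: if A_n increases to A, then m(A_n) -> m(A).
Here A = [0, 3.67], so m(A) = 3.67
Step 1: a_1 = 3.67*(1 - 1/2) = 1.835, m(A_1) = 1.835
Step 2: a_2 = 3.67*(1 - 1/3) = 2.4467, m(A_2) = 2.4467
Step 3: a_3 = 3.67*(1 - 1/4) = 2.7525, m(A_3) = 2.7525
Step 4: a_4 = 3.67*(1 - 1/5) = 2.936, m(A_4) = 2.936
Step 5: a_5 = 3.67*(1 - 1/6) = 3.0583, m(A_5) = 3.0583
Step 6: a_6 = 3.67*(1 - 1/7) = 3.1457, m(A_6) = 3.1457
Step 7: a_7 = 3.67*(1 - 1/8) = 3.2112, m(A_7) = 3.2112
Limit: m(A_n) -> m([0,3.67]) = 3.67


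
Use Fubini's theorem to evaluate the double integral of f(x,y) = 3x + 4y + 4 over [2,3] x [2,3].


By Fubini, integrate in x first, then y.
Step 1: Fix y, integrate over x in [2,3]:
  integral(3x + 4y + 4, x=2..3)
  = 3*(3^2 - 2^2)/2 + (4y + 4)*(3 - 2)
  = 7.5 + (4y + 4)*1
  = 7.5 + 4y + 4
  = 11.5 + 4y
Step 2: Integrate over y in [2,3]:
  integral(11.5 + 4y, y=2..3)
  = 11.5*1 + 4*(3^2 - 2^2)/2
  = 11.5 + 10
  = 21.5


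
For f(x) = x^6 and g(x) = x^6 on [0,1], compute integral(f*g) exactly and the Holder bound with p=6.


Step 1: Exact integral of f*g = integral(x^12, 0, 1) = 1/13
     = 0.076923
Step 2: Holder bound with p=6, q=1.2:
  ||f||_p = (integral x^36 dx)^(1/6) = (1/37)^(1/6) = 0.547814
  ||g||_q = (integral x^7.2 dx)^(1/1.2) = (1/8.2)^(1/1.2) = 0.173176
Step 3: Holder bound = ||f||_p * ||g||_q = 0.547814 * 0.173176 = 0.094868
Verification: 0.076923 <= 0.094868 (Holder holds)


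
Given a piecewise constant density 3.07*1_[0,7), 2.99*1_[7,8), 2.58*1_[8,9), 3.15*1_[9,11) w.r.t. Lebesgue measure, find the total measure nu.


Integrate each piece of the Radon-Nikodym derivative:
Step 1: integral_0^7 3.07 dx = 3.07*(7-0) = 3.07*7 = 21.49
Step 2: integral_7^8 2.99 dx = 2.99*(8-7) = 2.99*1 = 2.99
Step 3: integral_8^9 2.58 dx = 2.58*(9-8) = 2.58*1 = 2.58
Step 4: integral_9^11 3.15 dx = 3.15*(11-9) = 3.15*2 = 6.3
Total: 21.49 + 2.99 + 2.58 + 6.3 = 33.36


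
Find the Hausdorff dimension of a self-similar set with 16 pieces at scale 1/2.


For a self-similar set with N copies scaled by 1/r:
dim_H = log(N)/log(r) = log(16)/log(2)
= 2.772589/0.693147
= 4


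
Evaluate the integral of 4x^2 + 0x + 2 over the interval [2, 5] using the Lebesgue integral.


The Lebesgue integral of a Riemann-integrable function agrees with the Riemann integral.
Antiderivative F(x) = (4/3)x^3 + (0/2)x^2 + 2x
F(5) = (4/3)*5^3 + (0/2)*5^2 + 2*5
     = (4/3)*125 + (0/2)*25 + 2*5
     = 166.666667 + 0.0 + 10
     = 176.666667
F(2) = 14.666667
Integral = F(5) - F(2) = 176.666667 - 14.666667 = 162


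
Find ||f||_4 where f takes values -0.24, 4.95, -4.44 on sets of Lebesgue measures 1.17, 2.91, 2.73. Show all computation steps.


Step 1: Compute |f_i|^4 for each value:
  |-0.24|^4 = 0.003318
  |4.95|^4 = 600.372506
  |-4.44|^4 = 388.626025
Step 2: Multiply by measures and sum:
  0.003318 * 1.17 = 0.003882
  600.372506 * 2.91 = 1747.083993
  388.626025 * 2.73 = 1060.949048
Sum = 0.003882 + 1747.083993 + 1060.949048 = 2808.036923
Step 3: Take the p-th root:
||f||_4 = (2808.036923)^(1/4) = 7.279486


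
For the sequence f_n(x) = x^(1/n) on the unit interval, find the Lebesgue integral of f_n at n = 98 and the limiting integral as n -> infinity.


At n = 98: f_98(x) = x^(1/98).
Step 1: integral(x^(1/98), 0, 1) = [x^(1/98+1) / (1/98+1)] from 0 to 1
     = 1 / (1/98 + 1) = 1 / ((98+1)/98) = 98/(98+1)
     = 98/99 = 0.989899
Step 2: As n -> infinity, f_n(x) = x^(1/n) -> 1 for x in (0,1], and f_n is increasing in n.
By MCT, lim_n integral(f_n) = integral(lim_n f_n) = integral(1, 0, 1) = 1.
Step 3: Verify convergence: 98/99 = 0.989899 -> 1


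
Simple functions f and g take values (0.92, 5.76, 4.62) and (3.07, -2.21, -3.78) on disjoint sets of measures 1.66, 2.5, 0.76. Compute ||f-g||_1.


Step 1: Compute differences f_i - g_i:
  0.92 - 3.07 = -2.15
  5.76 - -2.21 = 7.97
  4.62 - -3.78 = 8.4
Step 2: Compute |diff|^1 * measure for each set:
  |-2.15|^1 * 1.66 = 2.15 * 1.66 = 3.569
  |7.97|^1 * 2.5 = 7.97 * 2.5 = 19.925
  |8.4|^1 * 0.76 = 8.4 * 0.76 = 6.384
Step 3: Sum = 29.878
Step 4: ||f-g||_1 = (29.878)^(1/1) = 29.878


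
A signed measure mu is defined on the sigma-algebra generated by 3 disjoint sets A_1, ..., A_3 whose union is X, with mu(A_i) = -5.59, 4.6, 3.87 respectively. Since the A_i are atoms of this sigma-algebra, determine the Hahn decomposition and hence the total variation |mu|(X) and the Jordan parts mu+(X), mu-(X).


Step 1: Every measurable set is a union of atoms (the cells / points), so a Hahn decomposition is
  obtained by grouping atoms by sign: P = union of atoms with mu > 0, N = union of the remaining atoms.
  Atoms in P (indices): 2, 3;  atoms in N (indices): 1
  Positive values: 4.6, 3.87
  Negative values: -5.59
Step 2: mu+(X) = mu(P) = sum of positive atom values = 8.47
Step 3: mu-(X) = -mu(N) = sum of |negative atom values| = 5.59
Step 4: |mu|(X) = mu+(X) + mu-(X) = 8.47 + 5.59 = 14.06


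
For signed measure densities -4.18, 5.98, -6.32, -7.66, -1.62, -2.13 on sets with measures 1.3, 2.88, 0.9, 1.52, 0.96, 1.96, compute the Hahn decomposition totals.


Step 1: Compute signed measure on each set:
  Set 1: -4.18 * 1.3 = -5.434
  Set 2: 5.98 * 2.88 = 17.2224
  Set 3: -6.32 * 0.9 = -5.688
  Set 4: -7.66 * 1.52 = -11.6432
  Set 5: -1.62 * 0.96 = -1.5552
  Set 6: -2.13 * 1.96 = -4.1748
Step 2: Total signed measure = (-5.434) + (17.2224) + (-5.688) + (-11.6432) + (-1.5552) + (-4.1748)
     = -11.2728
Step 3: Positive part mu+(X) = sum of positive contributions = 17.2224
Step 4: Negative part mu-(X) = |sum of negative contributions| = 28.4952


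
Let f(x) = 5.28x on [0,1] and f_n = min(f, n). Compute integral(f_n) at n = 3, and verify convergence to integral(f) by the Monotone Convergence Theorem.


f(x) = 5.28x on [0,1]; f_n(x) = min(5.28x, n). At n = 3:
Step 1: f(x) reaches 3 at x = 3/5.28 = 0.568182
Step 2: integral(f_3) = integral(5.28x, 0, 0.568182) + integral(3, 0.568182, 1)
       = 5.28*0.568182^2/2 + 3*(1 - 0.568182)
       = 0.852273 + 1.295455
       = 2.147727
Step 3: As n -> infinity, f_n increases to f, so by MCT integral(f_n) -> integral(f) = 5.28/2 = 2.64.
Convergence: integral(f_3) = 2.147727 -> 2.64 as n -> infinity


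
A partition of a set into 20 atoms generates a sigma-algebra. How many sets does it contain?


Each element of the sigma-algebra is a union of some subset of the 20 atoms.
The number of such subsets is 2^20 = 1048576.


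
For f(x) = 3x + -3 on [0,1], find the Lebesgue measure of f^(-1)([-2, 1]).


f^(-1)([-2, 1]) = {x : -2 <= 3x + -3 <= 1}
Solving: (-2 - -3)/3 <= x <= (1 - -3)/3
= [0.333333, 1.333333]
Intersecting with [0,1]: [0.333333, 1]
Measure = 1 - 0.333333 = 0.666667


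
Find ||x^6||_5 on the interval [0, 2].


Step 1: ||f||_5 = (integral_0^2 |x^6|^5 dx)^(1/5)
     = (integral_0^2 x^30 dx)^(1/5)
Step 2: integral_0^2 x^30 dx = [x^31/(31)] from 0 to 2 = 2^31/31
     = 2147483648/31 = 6.927367e+07
Step 3: ||f||_5 = (6.927367e+07)^(1/5) = 36.992496


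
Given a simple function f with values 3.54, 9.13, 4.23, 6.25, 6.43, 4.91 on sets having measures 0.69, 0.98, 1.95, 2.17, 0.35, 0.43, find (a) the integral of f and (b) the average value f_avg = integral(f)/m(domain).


Step 1: Integral = sum(value_i * measure_i)
= 3.54*0.69 + 9.13*0.98 + 4.23*1.95 + 6.25*2.17 + 6.43*0.35 + 4.91*0.43
= 2.4426 + 8.9474 + 8.2485 + 13.5625 + 2.2505 + 2.1113
= 37.5628
Step 2: Total measure of domain = 0.69 + 0.98 + 1.95 + 2.17 + 0.35 + 0.43 = 6.57
Step 3: Average value = 37.5628 / 6.57 = 5.717321


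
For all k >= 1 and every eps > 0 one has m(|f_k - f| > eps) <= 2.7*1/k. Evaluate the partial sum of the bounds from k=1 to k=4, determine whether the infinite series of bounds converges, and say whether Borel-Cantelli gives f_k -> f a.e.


Step 1: List the terms 2.7*1/k for k = 1 to 4:
  k=1: 2.7
  k=2: 1.35
  k=3: 0.9
  k=4: 0.675
Step 2: Partial sum = 2.7 + 1.35 + 0.9 + 0.675
     = 5.625
Step 3: The full series sum_(k>=1) 2.7*1/k diverges (harmonic series, p = 1; a nonzero constant multiple of a divergent series diverges).
Step 4: The (first) Borel-Cantelli lemma requires a summable sequence of measures, so it does not apply here;
        from this bound alone no conclusion about a.e. convergence can be drawn (convergence in measure still
        gives an a.e.-convergent subsequence, but not a.e. convergence of the whole sequence).
Conclusion: series diverges; Borel-Cantelli is inconclusive about a.e. convergence of f_k.


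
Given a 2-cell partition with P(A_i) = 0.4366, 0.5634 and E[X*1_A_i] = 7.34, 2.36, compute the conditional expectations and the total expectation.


For each cell A_i: E[X|A_i] = E[X*1_A_i] / P(A_i)
Step 1: E[X|A_1] = 7.34 / 0.4366 = 16.811727
Step 2: E[X|A_2] = 2.36 / 0.5634 = 4.188853
Verification: E[X] = sum E[X*1_A_i] = 7.34 + 2.36 = 9.7


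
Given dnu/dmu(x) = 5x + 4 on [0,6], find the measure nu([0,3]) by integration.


nu(A) = integral_A (dnu/dmu) dmu = integral_0^3 (5x + 4) dx
Step 1: Antiderivative F(x) = (5/2)x^2 + 4x
Step 2: F(3) = (5/2)*3^2 + 4*3 = 22.5 + 12 = 34.5
Step 3: F(0) = (5/2)*0^2 + 4*0 = 0.0 + 0 = 0.0
Step 4: nu([0,3]) = F(3) - F(0) = 34.5 - 0.0 = 34.5


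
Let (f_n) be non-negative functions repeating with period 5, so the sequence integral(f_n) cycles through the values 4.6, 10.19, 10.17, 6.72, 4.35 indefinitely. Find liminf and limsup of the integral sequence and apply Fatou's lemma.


The sequence (integral(f_n)) is periodic with period 5, repeating the values 4.6, 10.19, 10.17, 6.72, 4.35 indefinitely.
Step 1: For a periodic sequence, every tail (a_m, a_(m+1), ...) contains all 5 period values infinitely often.
Step 2: Hence inf of every tail = min of the period values = min(4.6, 10.19, 10.17, 6.72, 4.35) = 4.35.
        liminf_n integral(f_n) = sup over m of (inf of tail from m) = 4.35.
Step 3: Similarly sup of every tail = max of the period values = 10.19.
        limsup_n integral(f_n) = 10.19.
Step 4: Fatou's lemma: integral(liminf_n f_n) <= liminf_n integral(f_n) = 4.35.
        So the integral of the pointwise liminf is at most 4.35.


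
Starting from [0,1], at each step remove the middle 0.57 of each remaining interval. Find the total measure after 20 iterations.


Step 1: At each step, fraction remaining = 1 - 0.57 = 0.43
Step 2: After 20 steps, measure = (0.43)^20
Result = 4.670562e-08


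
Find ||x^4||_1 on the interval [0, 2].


Step 1: ||f||_1 = (integral_0^2 |x^4|^1 dx)^(1/1)
     = (integral_0^2 x^4 dx)^(1/1)
Step 2: integral_0^2 x^4 dx = [x^5/(5)] from 0 to 2 = 2^5/5
     = 32/5 = 6.4
Step 3: ||f||_1 = (6.4)^(1/1) = 6.4


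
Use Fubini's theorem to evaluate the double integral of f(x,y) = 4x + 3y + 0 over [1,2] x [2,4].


By Fubini, integrate in x first, then y.
Step 1: Fix y, integrate over x in [1,2]:
  integral(4x + 3y + 0, x=1..2)
  = 4*(2^2 - 1^2)/2 + (3y + 0)*(2 - 1)
  = 6 + (3y + 0)*1
  = 6 + 3y + 0
  = 6 + 3y
Step 2: Integrate over y in [2,4]:
  integral(6 + 3y, y=2..4)
  = 6*2 + 3*(4^2 - 2^2)/2
  = 12 + 18
  = 30


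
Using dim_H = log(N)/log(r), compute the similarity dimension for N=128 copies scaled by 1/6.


For a self-similar set with N copies scaled by 1/r:
dim_H = log(N)/log(r) = log(128)/log(6)
= 4.85203/1.791759
= 2.70797


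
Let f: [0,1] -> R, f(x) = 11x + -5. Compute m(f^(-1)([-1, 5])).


f^(-1)([-1, 5]) = {x : -1 <= 11x + -5 <= 5}
Solving: (-1 - -5)/11 <= x <= (5 - -5)/11
= [0.363636, 0.909091]
Intersecting with [0,1]: [0.363636, 0.909091]
Measure = 0.909091 - 0.363636 = 0.545455


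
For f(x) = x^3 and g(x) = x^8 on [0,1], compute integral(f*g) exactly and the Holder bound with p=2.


Step 1: Exact integral of f*g = integral(x^11, 0, 1) = 1/12
     = 0.083333
Step 2: Holder bound with p=2, q=2:
  ||f||_p = (integral x^6 dx)^(1/2) = (1/7)^(1/2) = 0.377964
  ||g||_q = (integral x^16 dx)^(1/2) = (1/17)^(1/2) = 0.242536
Step 3: Holder bound = ||f||_p * ||g||_q = 0.377964 * 0.242536 = 0.09167
Verification: 0.083333 <= 0.09167 (Holder holds)


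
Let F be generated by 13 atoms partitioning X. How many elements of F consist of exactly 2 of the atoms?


Each element of F is a union of some subset of the 13 atoms.
Elements that are unions of exactly 2 atoms correspond to 2-element subsets of the 13 atoms.
Count = C(13, 2) = 13! / (2! * 11!) = 78.


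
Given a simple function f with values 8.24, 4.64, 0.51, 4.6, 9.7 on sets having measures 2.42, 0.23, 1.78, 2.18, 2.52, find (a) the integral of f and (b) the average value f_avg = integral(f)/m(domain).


Step 1: Integral = sum(value_i * measure_i)
= 8.24*2.42 + 4.64*0.23 + 0.51*1.78 + 4.6*2.18 + 9.7*2.52
= 19.9408 + 1.0672 + 0.9078 + 10.028 + 24.444
= 56.3878
Step 2: Total measure of domain = 2.42 + 0.23 + 1.78 + 2.18 + 2.52 = 9.13
Step 3: Average value = 56.3878 / 9.13 = 6.176101


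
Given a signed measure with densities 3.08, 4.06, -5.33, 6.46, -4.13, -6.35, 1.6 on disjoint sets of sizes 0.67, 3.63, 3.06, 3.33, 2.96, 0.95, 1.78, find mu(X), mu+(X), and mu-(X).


Step 1: Compute signed measure on each set:
  Set 1: 3.08 * 0.67 = 2.0636
  Set 2: 4.06 * 3.63 = 14.7378
  Set 3: -5.33 * 3.06 = -16.3098
  Set 4: 6.46 * 3.33 = 21.5118
  Set 5: -4.13 * 2.96 = -12.2248
  Set 6: -6.35 * 0.95 = -6.0325
  Set 7: 1.6 * 1.78 = 2.848
Step 2: Total signed measure = (2.0636) + (14.7378) + (-16.3098) + (21.5118) + (-12.2248) + (-6.0325) + (2.848)
     = 6.5941
Step 3: Positive part mu+(X) = sum of positive contributions = 41.1612
Step 4: Negative part mu-(X) = |sum of negative contributions| = 34.5671


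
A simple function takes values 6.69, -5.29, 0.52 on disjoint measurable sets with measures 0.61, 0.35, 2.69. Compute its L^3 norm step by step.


Step 1: Compute |f_i|^3 for each value:
  |6.69|^3 = 299.418309
  |-5.29|^3 = 148.035889
  |0.52|^3 = 0.140608
Step 2: Multiply by measures and sum:
  299.418309 * 0.61 = 182.645168
  148.035889 * 0.35 = 51.812561
  0.140608 * 2.69 = 0.378236
Sum = 182.645168 + 51.812561 + 0.378236 = 234.835965
Step 3: Take the p-th root:
||f||_3 = (234.835965)^(1/3) = 6.16957


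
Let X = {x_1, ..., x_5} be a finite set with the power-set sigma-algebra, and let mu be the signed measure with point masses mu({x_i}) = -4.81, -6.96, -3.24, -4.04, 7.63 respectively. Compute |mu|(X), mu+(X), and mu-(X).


Step 1: Every measurable set is a union of atoms (the cells / points), so a Hahn decomposition is
  obtained by grouping atoms by sign: P = union of atoms with mu > 0, N = union of the remaining atoms.
  Atoms in P (indices): 5;  atoms in N (indices): 1, 2, 3, 4
  Positive values: 7.63
  Negative values: -4.81, -6.96, -3.24, -4.04
Step 2: mu+(X) = mu(P) = sum of positive atom values = 7.63
Step 3: mu-(X) = -mu(N) = sum of |negative atom values| = 19.05
Step 4: |mu|(X) = mu+(X) + mu-(X) = 7.63 + 19.05 = 26.68


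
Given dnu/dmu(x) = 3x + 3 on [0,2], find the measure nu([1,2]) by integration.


nu(A) = integral_A (dnu/dmu) dmu = integral_1^2 (3x + 3) dx
Step 1: Antiderivative F(x) = (3/2)x^2 + 3x
Step 2: F(2) = (3/2)*2^2 + 3*2 = 6 + 6 = 12
Step 3: F(1) = (3/2)*1^2 + 3*1 = 1.5 + 3 = 4.5
Step 4: nu([1,2]) = F(2) - F(1) = 12 - 4.5 = 7.5


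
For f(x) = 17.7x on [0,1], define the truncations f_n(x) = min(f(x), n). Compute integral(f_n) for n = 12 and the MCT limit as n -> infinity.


f(x) = 17.7x on [0,1]; f_n(x) = min(17.7x, n). At n = 12:
Step 1: f(x) reaches 12 at x = 12/17.7 = 0.677966
Step 2: integral(f_12) = integral(17.7x, 0, 0.677966) + integral(12, 0.677966, 1)
       = 17.7*0.677966^2/2 + 12*(1 - 0.677966)
       = 4.067797 + 3.864407
       = 7.932203
Step 3: As n -> infinity, f_n increases to f, so by MCT integral(f_n) -> integral(f) = 17.7/2 = 8.85.
Convergence: integral(f_12) = 7.932203 -> 8.85 as n -> infinity


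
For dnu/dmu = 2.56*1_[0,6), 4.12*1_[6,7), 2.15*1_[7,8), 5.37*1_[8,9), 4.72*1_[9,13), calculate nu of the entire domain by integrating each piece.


Integrate each piece of the Radon-Nikodym derivative:
Step 1: integral_0^6 2.56 dx = 2.56*(6-0) = 2.56*6 = 15.36
Step 2: integral_6^7 4.12 dx = 4.12*(7-6) = 4.12*1 = 4.12
Step 3: integral_7^8 2.15 dx = 2.15*(8-7) = 2.15*1 = 2.15
Step 4: integral_8^9 5.37 dx = 5.37*(9-8) = 5.37*1 = 5.37
Step 5: integral_9^13 4.72 dx = 4.72*(13-9) = 4.72*4 = 18.88
Total: 15.36 + 4.12 + 2.15 + 5.37 + 18.88 = 45.88


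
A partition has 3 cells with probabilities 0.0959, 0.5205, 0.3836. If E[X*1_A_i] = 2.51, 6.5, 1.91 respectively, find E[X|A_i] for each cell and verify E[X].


For each cell A_i: E[X|A_i] = E[X*1_A_i] / P(A_i)
Step 1: E[X|A_1] = 2.51 / 0.0959 = 26.173097
Step 2: E[X|A_2] = 6.5 / 0.5205 = 12.487992
Step 3: E[X|A_3] = 1.91 / 0.3836 = 4.979145
Verification: E[X] = sum E[X*1_A_i] = 2.51 + 6.5 + 1.91 = 10.92


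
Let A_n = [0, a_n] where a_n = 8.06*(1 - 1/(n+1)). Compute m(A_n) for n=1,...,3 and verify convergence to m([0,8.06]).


By continuity of measure from below: if A_n increases to A, then m(A_n) -> m(A).
Here A = [0, 8.06], so m(A) = 8.06
Step 1: a_1 = 8.06*(1 - 1/2) = 4.03, m(A_1) = 4.03
Step 2: a_2 = 8.06*(1 - 1/3) = 5.3733, m(A_2) = 5.3733
Step 3: a_3 = 8.06*(1 - 1/4) = 6.045, m(A_3) = 6.045
Limit: m(A_n) -> m([0,8.06]) = 8.06


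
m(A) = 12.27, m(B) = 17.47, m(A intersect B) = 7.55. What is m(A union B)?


By inclusion-exclusion: m(A u B) = m(A) + m(B) - m(A n B)
= 12.27 + 17.47 - 7.55
= 22.19


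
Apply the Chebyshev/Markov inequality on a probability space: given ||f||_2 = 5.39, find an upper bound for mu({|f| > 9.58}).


Chebyshev/Markov inequality: mu(|f| > eps) <= (||f||_p / eps)^p
Step 1: ||f||_2 / eps = 5.39 / 9.58 = 0.56263
Step 2: Raise to power p = 2:
  (0.56263)^2 = 0.316553
Step 3: Therefore mu(|f| > 9.58) <= 0.316553


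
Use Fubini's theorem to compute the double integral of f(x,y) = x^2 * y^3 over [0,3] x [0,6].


By Fubini's theorem, the double integral factors as a product of single integrals:
Step 1: integral_0^3 x^2 dx = [x^3/3] from 0 to 3
     = 3^3/3 = 9
Step 2: integral_0^6 y^3 dy = [y^4/4] from 0 to 6
     = 6^4/4 = 324
Step 3: Double integral = 9 * 324 = 2916


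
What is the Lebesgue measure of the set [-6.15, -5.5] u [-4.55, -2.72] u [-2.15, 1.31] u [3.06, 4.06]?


For pairwise disjoint intervals, m(union) = sum of lengths.
= (-5.5 - -6.15) + (-2.72 - -4.55) + (1.31 - -2.15) + (4.06 - 3.06)
= 0.65 + 1.83 + 3.46 + 1
= 6.94


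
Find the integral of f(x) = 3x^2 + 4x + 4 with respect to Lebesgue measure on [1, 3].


The Lebesgue integral of a Riemann-integrable function agrees with the Riemann integral.
Antiderivative F(x) = (3/3)x^3 + (4/2)x^2 + 4x
F(3) = (3/3)*3^3 + (4/2)*3^2 + 4*3
     = (3/3)*27 + (4/2)*9 + 4*3
     = 27 + 18 + 12
     = 57
F(1) = 7
Integral = F(3) - F(1) = 57 - 7 = 50


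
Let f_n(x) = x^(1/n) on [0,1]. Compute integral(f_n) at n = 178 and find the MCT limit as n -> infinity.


At n = 178: f_178(x) = x^(1/178).
Step 1: integral(x^(1/178), 0, 1) = [x^(1/178+1) / (1/178+1)] from 0 to 1
     = 1 / (1/178 + 1) = 1 / ((178+1)/178) = 178/(178+1)
     = 178/179 = 0.994413
Step 2: As n -> infinity, f_n(x) = x^(1/n) -> 1 for x in (0,1], and f_n is increasing in n.
By MCT, lim_n integral(f_n) = integral(lim_n f_n) = integral(1, 0, 1) = 1.
Step 3: Verify convergence: 178/179 = 0.994413 -> 1


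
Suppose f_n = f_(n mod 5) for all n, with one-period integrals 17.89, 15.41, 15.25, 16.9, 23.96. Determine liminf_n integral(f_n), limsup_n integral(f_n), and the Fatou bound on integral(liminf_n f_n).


The sequence (integral(f_n)) is periodic with period 5, repeating the values 17.89, 15.41, 15.25, 16.9, 23.96 indefinitely.
Step 1: For a periodic sequence, every tail (a_m, a_(m+1), ...) contains all 5 period values infinitely often.
Step 2: Hence inf of every tail = min of the period values = min(17.89, 15.41, 15.25, 16.9, 23.96) = 15.25.
        liminf_n integral(f_n) = sup over m of (inf of tail from m) = 15.25.
Step 3: Similarly sup of every tail = max of the period values = 23.96.
        limsup_n integral(f_n) = 23.96.
Step 4: Fatou's lemma: integral(liminf_n f_n) <= liminf_n integral(f_n) = 15.25.
        So the integral of the pointwise liminf is at most 15.25.


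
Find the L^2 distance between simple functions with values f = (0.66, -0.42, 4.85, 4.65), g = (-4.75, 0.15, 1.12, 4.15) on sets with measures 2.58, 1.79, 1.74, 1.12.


Step 1: Compute differences f_i - g_i:
  0.66 - -4.75 = 5.41
  -0.42 - 0.15 = -0.57
  4.85 - 1.12 = 3.73
  4.65 - 4.15 = 0.5
Step 2: Compute |diff|^2 * measure for each set:
  |5.41|^2 * 2.58 = 29.2681 * 2.58 = 75.511698
  |-0.57|^2 * 1.79 = 0.3249 * 1.79 = 0.581571
  |3.73|^2 * 1.74 = 13.9129 * 1.74 = 24.208446
  |0.5|^2 * 1.12 = 0.25 * 1.12 = 0.28
Step 3: Sum = 100.581715
Step 4: ||f-g||_2 = (100.581715)^(1/2) = 10.029044


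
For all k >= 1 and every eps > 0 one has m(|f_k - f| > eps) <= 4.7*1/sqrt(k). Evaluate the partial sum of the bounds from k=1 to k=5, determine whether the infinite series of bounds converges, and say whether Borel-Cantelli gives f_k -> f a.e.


Step 1: List the terms 4.7*1/sqrt(k) for k = 1 to 5:
  k=1: 4.7
  k=2: 3.323402
  k=3: 2.713546
  k=4: 2.35
  k=5: 2.101904
Step 2: Partial sum = 4.7 + 3.323402 + 2.713546 + 2.35 + 2.101904
     = 15.188852
Step 3: The full series sum_(k>=1) 4.7*1/sqrt(k) diverges (p-series with p = 1/2 <= 1; a nonzero constant multiple of a divergent series diverges).
Step 4: The (first) Borel-Cantelli lemma requires a summable sequence of measures, so it does not apply here;
        from this bound alone no conclusion about a.e. convergence can be drawn (convergence in measure still
        gives an a.e.-convergent subsequence, but not a.e. convergence of the whole sequence).
Conclusion: series diverges; Borel-Cantelli is inconclusive about a.e. convergence of f_k.


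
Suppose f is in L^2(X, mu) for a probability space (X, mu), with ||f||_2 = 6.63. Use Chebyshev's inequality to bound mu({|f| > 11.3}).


Chebyshev/Markov inequality: mu(|f| > eps) <= (||f||_p / eps)^p
Step 1: ||f||_2 / eps = 6.63 / 11.3 = 0.586726
Step 2: Raise to power p = 2:
  (0.586726)^2 = 0.344247
Step 3: Therefore mu(|f| > 11.3) <= 0.344247


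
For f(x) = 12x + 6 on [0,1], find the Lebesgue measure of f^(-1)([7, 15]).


f^(-1)([7, 15]) = {x : 7 <= 12x + 6 <= 15}
Solving: (7 - 6)/12 <= x <= (15 - 6)/12
= [0.083333, 0.75]
Intersecting with [0,1]: [0.083333, 0.75]
Measure = 0.75 - 0.083333 = 0.666667


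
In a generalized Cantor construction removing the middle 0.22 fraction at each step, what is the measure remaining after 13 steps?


Step 1: At each step, fraction remaining = 1 - 0.22 = 0.78
Step 2: After 13 steps, measure = (0.78)^13
Result = 0.039558


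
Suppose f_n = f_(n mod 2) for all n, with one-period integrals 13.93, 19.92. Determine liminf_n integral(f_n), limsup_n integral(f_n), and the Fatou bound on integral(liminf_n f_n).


The sequence (integral(f_n)) is periodic with period 2, repeating the values 13.93, 19.92 indefinitely.
Step 1: For a periodic sequence, every tail (a_m, a_(m+1), ...) contains all 2 period values infinitely often.
Step 2: Hence inf of every tail = min of the period values = min(13.93, 19.92) = 13.93.
        liminf_n integral(f_n) = sup over m of (inf of tail from m) = 13.93.
Step 3: Similarly sup of every tail = max of the period values = 19.92.
        limsup_n integral(f_n) = 19.92.
Step 4: Fatou's lemma: integral(liminf_n f_n) <= liminf_n integral(f_n) = 13.93.
        So the integral of the pointwise liminf is at most 13.93.


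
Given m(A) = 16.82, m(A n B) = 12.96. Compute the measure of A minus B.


m(A \ B) = m(A) - m(A n B)
= 16.82 - 12.96
= 3.86


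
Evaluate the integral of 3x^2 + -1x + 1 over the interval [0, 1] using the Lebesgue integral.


The Lebesgue integral of a Riemann-integrable function agrees with the Riemann integral.
Antiderivative F(x) = (3/3)x^3 + (-1/2)x^2 + 1x
F(1) = (3/3)*1^3 + (-1/2)*1^2 + 1*1
     = (3/3)*1 + (-1/2)*1 + 1*1
     = 1 + -0.5 + 1
     = 1.5
F(0) = 0.0
Integral = F(1) - F(0) = 1.5 - 0.0 = 1.5


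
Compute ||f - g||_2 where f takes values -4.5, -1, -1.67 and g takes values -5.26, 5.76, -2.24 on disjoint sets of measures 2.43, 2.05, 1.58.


Step 1: Compute differences f_i - g_i:
  -4.5 - -5.26 = 0.76
  -1 - 5.76 = -6.76
  -1.67 - -2.24 = 0.57
Step 2: Compute |diff|^2 * measure for each set:
  |0.76|^2 * 2.43 = 0.5776 * 2.43 = 1.403568
  |-6.76|^2 * 2.05 = 45.6976 * 2.05 = 93.68008
  |0.57|^2 * 1.58 = 0.3249 * 1.58 = 0.513342
Step 3: Sum = 95.59699
Step 4: ||f-g||_2 = (95.59699)^(1/2) = 9.777371


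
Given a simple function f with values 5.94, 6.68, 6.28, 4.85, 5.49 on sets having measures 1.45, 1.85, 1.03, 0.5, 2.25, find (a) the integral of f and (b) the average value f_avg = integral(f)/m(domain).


Step 1: Integral = sum(value_i * measure_i)
= 5.94*1.45 + 6.68*1.85 + 6.28*1.03 + 4.85*0.5 + 5.49*2.25
= 8.613 + 12.358 + 6.4684 + 2.425 + 12.3525
= 42.2169
Step 2: Total measure of domain = 1.45 + 1.85 + 1.03 + 0.5 + 2.25 = 7.08
Step 3: Average value = 42.2169 / 7.08 = 5.962839


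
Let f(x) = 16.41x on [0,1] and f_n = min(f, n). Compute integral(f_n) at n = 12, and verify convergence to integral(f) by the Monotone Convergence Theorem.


f(x) = 16.41x on [0,1]; f_n(x) = min(16.41x, n). At n = 12:
Step 1: f(x) reaches 12 at x = 12/16.41 = 0.731261
Step 2: integral(f_12) = integral(16.41x, 0, 0.731261) + integral(12, 0.731261, 1)
       = 16.41*0.731261^2/2 + 12*(1 - 0.731261)
       = 4.387569 + 3.224863
       = 7.612431
Step 3: As n -> infinity, f_n increases to f, so by MCT integral(f_n) -> integral(f) = 16.41/2 = 8.205.
Convergence: integral(f_12) = 7.612431 -> 8.205 as n -> infinity
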